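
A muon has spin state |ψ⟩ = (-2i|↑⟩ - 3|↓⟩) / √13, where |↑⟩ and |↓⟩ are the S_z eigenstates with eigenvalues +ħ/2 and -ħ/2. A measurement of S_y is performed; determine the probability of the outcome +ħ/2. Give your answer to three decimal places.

0.038

|+y⟩ = (|↑⟩ + i|↓⟩)/√2, so ⟨+y|ψ⟩ = (i) / (√2·√13).
P = |i|² / 26 = 1/26.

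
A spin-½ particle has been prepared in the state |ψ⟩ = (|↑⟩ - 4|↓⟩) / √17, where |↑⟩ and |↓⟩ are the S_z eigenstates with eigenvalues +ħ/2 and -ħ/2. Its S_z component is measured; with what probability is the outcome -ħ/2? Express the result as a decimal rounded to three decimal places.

The -ħ/2 outcome corresponds to |↓⟩. Its amplitude in |ψ⟩ is -4/√17.
P = |-4|² / 17 = 16/17.

0.941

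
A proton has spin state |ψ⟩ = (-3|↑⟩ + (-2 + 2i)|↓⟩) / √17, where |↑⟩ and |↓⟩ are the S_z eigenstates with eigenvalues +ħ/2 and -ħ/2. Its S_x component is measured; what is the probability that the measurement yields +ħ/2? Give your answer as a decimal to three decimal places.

0.853

|+x⟩ = (|↑⟩ + |↓⟩)/√2, so ⟨+x|ψ⟩ = (-5 + 2i) / (√2·√17).
P = |-5 + 2i|² / 34 = 29/34.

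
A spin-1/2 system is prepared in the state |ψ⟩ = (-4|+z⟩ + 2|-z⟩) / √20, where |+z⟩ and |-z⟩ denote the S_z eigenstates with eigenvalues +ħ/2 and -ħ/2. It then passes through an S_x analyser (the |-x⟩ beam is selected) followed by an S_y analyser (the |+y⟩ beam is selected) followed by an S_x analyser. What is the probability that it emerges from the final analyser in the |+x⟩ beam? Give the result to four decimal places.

0.2250

First analyser (S_x): P(|-x⟩) = |⟨-x|ψ⟩|² = 36/40.
After stage 1 the state is |-x⟩; P(|+y⟩) = |⟨+y|-x⟩|² = 1/2.
After stage 2 the state is |+y⟩; P(|+x⟩) = |⟨+x|+y⟩|² = 1/2.
Joint probability = 36/40 × 1/2 × 1/2 = 0.2250.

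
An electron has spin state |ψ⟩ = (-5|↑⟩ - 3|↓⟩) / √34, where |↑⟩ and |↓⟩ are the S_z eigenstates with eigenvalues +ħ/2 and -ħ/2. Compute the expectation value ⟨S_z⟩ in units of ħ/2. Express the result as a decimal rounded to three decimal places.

0.471

⟨σ_z⟩ = |a|² - |b|² divided by |a|²+|b|², with a, b the |↑⟩, |↓⟩ amplitudes.
= (25 - 9)/34 = 16/34.
⟨S_z⟩ = (ħ/2)·⟨σ_z⟩.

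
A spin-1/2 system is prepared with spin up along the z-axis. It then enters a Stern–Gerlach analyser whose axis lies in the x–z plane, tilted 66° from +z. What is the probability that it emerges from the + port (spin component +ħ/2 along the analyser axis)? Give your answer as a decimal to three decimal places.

For spin-½, the probability of finding spin-up along an axis at angle θ to the initial spin direction is cos²(θ/2); spin-down is sin²(θ/2).
θ = 66°, so P = cos²(33°) ≈ 0.703.

0.703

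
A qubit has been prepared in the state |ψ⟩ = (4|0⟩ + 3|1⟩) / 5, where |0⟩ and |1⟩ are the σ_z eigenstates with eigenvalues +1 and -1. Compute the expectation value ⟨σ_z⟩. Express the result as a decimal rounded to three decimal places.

⟨σ_z⟩ = |a|² - |b|² divided by |a|²+|b|², with a, b the |0⟩, |1⟩ amplitudes.
= (16 - 9)/25 = 7/25.

0.280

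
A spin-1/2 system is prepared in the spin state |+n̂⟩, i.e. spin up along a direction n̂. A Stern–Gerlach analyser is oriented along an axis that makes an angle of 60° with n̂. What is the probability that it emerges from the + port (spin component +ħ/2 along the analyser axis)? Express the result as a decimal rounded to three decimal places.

0.750

For spin-½, the probability of finding spin-up along an axis at angle θ to the initial spin direction is cos²(θ/2); spin-down is sin²(θ/2).
θ = 60°, so P = cos²(30°) ≈ 0.750.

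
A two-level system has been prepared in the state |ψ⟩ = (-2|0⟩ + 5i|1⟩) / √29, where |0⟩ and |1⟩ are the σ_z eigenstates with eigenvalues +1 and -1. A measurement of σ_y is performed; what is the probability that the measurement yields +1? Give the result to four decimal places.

|+y⟩ = (|0⟩ + i|1⟩)/√2, so ⟨+y|ψ⟩ = (3) / (√2·√29).
P = |3|² / 58 = 9/58.

0.1552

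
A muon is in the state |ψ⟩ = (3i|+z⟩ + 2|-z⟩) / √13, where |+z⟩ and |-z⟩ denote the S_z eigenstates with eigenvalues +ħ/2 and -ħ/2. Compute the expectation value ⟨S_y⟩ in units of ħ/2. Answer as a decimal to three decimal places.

⟨σ_y⟩ = 2 Im(a* b)/(|a|²+|b|²) with a = 3i, b = 2.
a* b = -6i, so ⟨σ_y⟩ = -12/13.
⟨S_y⟩ = (ħ/2)·⟨σ_y⟩.

-0.923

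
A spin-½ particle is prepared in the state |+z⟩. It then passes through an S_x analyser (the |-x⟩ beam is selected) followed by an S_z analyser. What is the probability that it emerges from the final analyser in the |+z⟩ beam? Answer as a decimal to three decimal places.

First analyser (S_x): from |+z⟩, P(|-x⟩) = 1/2.
After stage 1 the state is |-x⟩; P(|+z⟩) = |⟨+z|-x⟩|² = 1/2.
Joint probability = 1/2 × 1/2 = 0.250.

0.250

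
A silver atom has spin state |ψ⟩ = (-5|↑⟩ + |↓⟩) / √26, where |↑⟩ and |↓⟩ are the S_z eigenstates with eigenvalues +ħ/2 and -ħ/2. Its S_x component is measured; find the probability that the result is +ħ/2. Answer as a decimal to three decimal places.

0.308

|+x⟩ = (|↑⟩ + |↓⟩)/√2, so ⟨+x|ψ⟩ = (-4) / (√2·√26).
P = |-4|² / 52 = 16/52.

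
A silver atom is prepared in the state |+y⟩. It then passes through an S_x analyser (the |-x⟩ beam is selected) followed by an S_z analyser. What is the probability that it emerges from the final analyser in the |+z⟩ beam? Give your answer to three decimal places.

First analyser (S_x): from |+y⟩, P(|-x⟩) = 1/2.
After stage 1 the state is |-x⟩; P(|+z⟩) = |⟨+z|-x⟩|² = 1/2.
Joint probability = 1/2 × 1/2 = 0.250.

0.250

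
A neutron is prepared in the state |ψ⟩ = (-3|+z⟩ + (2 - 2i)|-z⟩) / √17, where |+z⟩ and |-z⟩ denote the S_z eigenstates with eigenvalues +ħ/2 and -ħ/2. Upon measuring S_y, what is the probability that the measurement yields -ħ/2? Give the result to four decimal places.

0.1471

|-y⟩ = (|+z⟩ - i|-z⟩)/√2, so ⟨-y|ψ⟩ = (-1 + 2i) / (√2·√17).
P = |-1 + 2i|² / 34 = 5/34.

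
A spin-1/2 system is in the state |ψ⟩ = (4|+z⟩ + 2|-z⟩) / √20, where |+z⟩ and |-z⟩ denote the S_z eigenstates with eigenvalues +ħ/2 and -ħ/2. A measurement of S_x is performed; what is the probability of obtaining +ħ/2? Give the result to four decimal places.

0.9000

|+x⟩ = (|+z⟩ + |-z⟩)/√2, so ⟨+x|ψ⟩ = (6) / (√2·√20).
P = |6|² / 40 = 36/40.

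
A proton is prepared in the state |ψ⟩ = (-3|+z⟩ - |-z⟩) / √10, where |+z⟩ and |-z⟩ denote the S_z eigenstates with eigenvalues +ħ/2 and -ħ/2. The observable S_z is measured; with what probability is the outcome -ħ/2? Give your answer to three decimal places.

0.100

The -ħ/2 outcome corresponds to |-z⟩. Its amplitude in |ψ⟩ is -1/√10.
P = |-1|² / 10 = 1/10.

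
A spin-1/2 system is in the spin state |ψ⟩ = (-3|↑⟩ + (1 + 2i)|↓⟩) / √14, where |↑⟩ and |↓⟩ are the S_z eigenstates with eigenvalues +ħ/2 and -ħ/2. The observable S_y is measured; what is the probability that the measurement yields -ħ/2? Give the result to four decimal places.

|-y⟩ = (|↑⟩ - i|↓⟩)/√2, so ⟨-y|ψ⟩ = (-5 + i) / (√2·√14).
P = |-5 + i|² / 28 = 26/28.

0.9286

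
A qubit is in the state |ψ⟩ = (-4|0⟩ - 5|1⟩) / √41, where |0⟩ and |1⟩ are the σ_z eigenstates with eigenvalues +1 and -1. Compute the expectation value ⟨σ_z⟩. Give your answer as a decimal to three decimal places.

⟨σ_z⟩ = |a|² - |b|² divided by |a|²+|b|², with a, b the |0⟩, |1⟩ amplitudes.
= (16 - 25)/41 = -9/41.

-0.220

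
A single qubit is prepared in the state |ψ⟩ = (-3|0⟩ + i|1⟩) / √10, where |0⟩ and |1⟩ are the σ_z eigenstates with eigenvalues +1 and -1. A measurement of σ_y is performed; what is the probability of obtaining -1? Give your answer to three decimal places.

|-y⟩ = (|0⟩ - i|1⟩)/√2, so ⟨-y|ψ⟩ = (-4) / (√2·√10).
P = |-4|² / 20 = 16/20.

0.800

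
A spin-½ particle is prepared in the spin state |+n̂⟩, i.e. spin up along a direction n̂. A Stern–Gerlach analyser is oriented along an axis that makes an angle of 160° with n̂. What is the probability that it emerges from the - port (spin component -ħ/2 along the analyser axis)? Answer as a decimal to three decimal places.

For spin-½, the probability of finding spin-up along an axis at angle θ to the initial spin direction is cos²(θ/2); spin-down is sin²(θ/2).
θ = 160°, so P = sin²(80°) ≈ 0.970.

0.970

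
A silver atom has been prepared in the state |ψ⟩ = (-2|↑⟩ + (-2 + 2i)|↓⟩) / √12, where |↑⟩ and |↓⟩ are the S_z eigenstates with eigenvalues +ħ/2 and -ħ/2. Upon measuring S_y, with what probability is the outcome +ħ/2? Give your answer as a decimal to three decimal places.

|+y⟩ = (|↑⟩ + i|↓⟩)/√2, so ⟨+y|ψ⟩ = (2i) / (√2·√12).
P = |2i|² / 24 = 4/24.

0.167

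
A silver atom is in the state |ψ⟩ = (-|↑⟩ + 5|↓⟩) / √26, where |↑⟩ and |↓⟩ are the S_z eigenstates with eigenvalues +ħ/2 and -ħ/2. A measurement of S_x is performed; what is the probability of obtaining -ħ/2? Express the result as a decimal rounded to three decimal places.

|-x⟩ = (|↑⟩ - |↓⟩)/√2, so ⟨-x|ψ⟩ = (-6) / (√2·√26).
P = |-6|² / 52 = 36/52.

0.692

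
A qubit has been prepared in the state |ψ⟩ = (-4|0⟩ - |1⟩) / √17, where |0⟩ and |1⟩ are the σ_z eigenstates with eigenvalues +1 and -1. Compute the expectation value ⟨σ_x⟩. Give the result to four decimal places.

⟨σ_x⟩ = 2 Re(a* b)/(|a|²+|b|²) with a = -4, b = -1.
a* b = 4, so ⟨σ_x⟩ = 8/17.

0.4706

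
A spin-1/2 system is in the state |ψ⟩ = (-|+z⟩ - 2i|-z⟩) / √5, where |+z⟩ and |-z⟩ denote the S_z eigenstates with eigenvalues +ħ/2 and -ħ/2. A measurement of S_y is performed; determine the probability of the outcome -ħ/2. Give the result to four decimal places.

0.1000

|-y⟩ = (|+z⟩ - i|-z⟩)/√2, so ⟨-y|ψ⟩ = (1) / (√2·√5).
P = |1|² / 10 = 1/10.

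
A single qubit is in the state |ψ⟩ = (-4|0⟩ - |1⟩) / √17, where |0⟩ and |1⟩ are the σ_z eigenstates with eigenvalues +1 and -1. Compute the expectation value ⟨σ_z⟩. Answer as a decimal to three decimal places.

0.882

⟨σ_z⟩ = |a|² - |b|² divided by |a|²+|b|², with a, b the |0⟩, |1⟩ amplitudes.
= (16 - 1)/17 = 15/17.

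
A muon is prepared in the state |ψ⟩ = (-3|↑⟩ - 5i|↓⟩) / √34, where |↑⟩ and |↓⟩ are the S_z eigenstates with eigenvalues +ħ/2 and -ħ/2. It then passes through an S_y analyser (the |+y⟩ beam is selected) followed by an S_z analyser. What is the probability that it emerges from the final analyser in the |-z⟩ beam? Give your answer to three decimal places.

First analyser (S_y): P(|+y⟩) = |⟨+y|ψ⟩|² = 64/68.
After stage 1 the state is |+y⟩; P(|-z⟩) = |⟨-z|+y⟩|² = 1/2.
Joint probability = 64/68 × 1/2 = 0.471.

0.471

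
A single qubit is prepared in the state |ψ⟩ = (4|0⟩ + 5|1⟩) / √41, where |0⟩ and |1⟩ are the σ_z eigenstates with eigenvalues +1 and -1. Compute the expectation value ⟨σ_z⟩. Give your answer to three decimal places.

⟨σ_z⟩ = |a|² - |b|² divided by |a|²+|b|², with a, b the |0⟩, |1⟩ amplitudes.
= (16 - 25)/41 = -9/41.

-0.220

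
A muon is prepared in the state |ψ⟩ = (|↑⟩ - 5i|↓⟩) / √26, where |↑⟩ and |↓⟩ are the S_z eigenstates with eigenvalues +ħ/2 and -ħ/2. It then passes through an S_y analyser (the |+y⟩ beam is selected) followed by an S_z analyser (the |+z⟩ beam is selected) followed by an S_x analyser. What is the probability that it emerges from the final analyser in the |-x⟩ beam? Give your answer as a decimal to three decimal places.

0.077

First analyser (S_y): P(|+y⟩) = |⟨+y|ψ⟩|² = 16/52.
After stage 1 the state is |+y⟩; P(|+z⟩) = |⟨+z|+y⟩|² = 1/2.
After stage 2 the state is |+z⟩; P(|-x⟩) = |⟨-x|+z⟩|² = 1/2.
Joint probability = 16/52 × 1/2 × 1/2 = 0.077.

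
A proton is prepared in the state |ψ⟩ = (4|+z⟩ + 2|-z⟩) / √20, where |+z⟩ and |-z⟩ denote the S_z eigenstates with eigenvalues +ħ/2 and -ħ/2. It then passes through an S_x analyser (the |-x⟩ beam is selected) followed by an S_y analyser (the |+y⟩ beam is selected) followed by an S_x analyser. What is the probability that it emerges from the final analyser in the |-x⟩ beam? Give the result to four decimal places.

First analyser (S_x): P(|-x⟩) = |⟨-x|ψ⟩|² = 4/40.
After stage 1 the state is |-x⟩; P(|+y⟩) = |⟨+y|-x⟩|² = 1/2.
After stage 2 the state is |+y⟩; P(|-x⟩) = |⟨-x|+y⟩|² = 1/2.
Joint probability = 4/40 × 1/2 × 1/2 = 0.0250.

0.0250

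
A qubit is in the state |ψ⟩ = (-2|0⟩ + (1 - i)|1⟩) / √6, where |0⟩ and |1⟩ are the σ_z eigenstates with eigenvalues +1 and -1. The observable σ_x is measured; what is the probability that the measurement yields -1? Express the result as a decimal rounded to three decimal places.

0.833

|-x⟩ = (|0⟩ - |1⟩)/√2, so ⟨-x|ψ⟩ = (-3 + i) / (√2·√6).
P = |-3 + i|² / 12 = 10/12.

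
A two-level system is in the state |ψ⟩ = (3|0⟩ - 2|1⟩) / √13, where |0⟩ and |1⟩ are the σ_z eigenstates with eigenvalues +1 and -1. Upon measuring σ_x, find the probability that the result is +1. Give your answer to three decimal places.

|+x⟩ = (|0⟩ + |1⟩)/√2, so ⟨+x|ψ⟩ = (1) / (√2·√13).
P = |1|² / 26 = 1/26.

0.038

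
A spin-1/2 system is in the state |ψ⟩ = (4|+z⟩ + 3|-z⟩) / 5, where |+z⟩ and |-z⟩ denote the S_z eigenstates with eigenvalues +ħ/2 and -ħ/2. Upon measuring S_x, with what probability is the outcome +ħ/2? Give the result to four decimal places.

0.9800

|+x⟩ = (|+z⟩ + |-z⟩)/√2, so ⟨+x|ψ⟩ = (7) / (√2·5).
P = |7|² / 50 = 49/50.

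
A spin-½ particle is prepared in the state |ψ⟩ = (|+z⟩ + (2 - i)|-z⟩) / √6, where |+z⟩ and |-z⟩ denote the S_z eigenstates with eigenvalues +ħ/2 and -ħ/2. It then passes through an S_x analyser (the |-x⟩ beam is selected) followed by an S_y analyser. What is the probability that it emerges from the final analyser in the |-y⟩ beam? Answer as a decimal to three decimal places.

0.083

First analyser (S_x): P(|-x⟩) = |⟨-x|ψ⟩|² = 2/12.
After stage 1 the state is |-x⟩; P(|-y⟩) = |⟨-y|-x⟩|² = 1/2.
Joint probability = 2/12 × 1/2 = 0.083.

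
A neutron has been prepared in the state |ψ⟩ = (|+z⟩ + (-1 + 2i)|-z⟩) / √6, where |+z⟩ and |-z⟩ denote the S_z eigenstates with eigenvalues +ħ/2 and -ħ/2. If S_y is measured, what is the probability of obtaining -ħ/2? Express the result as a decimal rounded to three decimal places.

|-y⟩ = (|+z⟩ - i|-z⟩)/√2, so ⟨-y|ψ⟩ = (-1 - i) / (√2·√6).
P = |-1 - i|² / 12 = 2/12.

0.167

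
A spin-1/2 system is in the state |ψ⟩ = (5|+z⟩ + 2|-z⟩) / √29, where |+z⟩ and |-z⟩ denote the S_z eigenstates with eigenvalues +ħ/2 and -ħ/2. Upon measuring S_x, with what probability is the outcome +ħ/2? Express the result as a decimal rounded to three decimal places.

0.845

|+x⟩ = (|+z⟩ + |-z⟩)/√2, so ⟨+x|ψ⟩ = (7) / (√2·√29).
P = |7|² / 58 = 49/58.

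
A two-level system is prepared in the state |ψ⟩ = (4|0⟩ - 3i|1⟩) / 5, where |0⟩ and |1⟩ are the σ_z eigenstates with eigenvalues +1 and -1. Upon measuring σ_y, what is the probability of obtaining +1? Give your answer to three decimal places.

0.020

|+y⟩ = (|0⟩ + i|1⟩)/√2, so ⟨+y|ψ⟩ = (1) / (√2·5).
P = |1|² / 50 = 1/50.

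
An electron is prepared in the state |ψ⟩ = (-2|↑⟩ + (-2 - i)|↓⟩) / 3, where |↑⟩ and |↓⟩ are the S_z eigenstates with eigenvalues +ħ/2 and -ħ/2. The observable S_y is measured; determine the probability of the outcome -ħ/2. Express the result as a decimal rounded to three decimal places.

|-y⟩ = (|↑⟩ - i|↓⟩)/√2, so ⟨-y|ψ⟩ = (-1 - 2i) / (√2·3).
P = |-1 - 2i|² / 18 = 5/18.

0.278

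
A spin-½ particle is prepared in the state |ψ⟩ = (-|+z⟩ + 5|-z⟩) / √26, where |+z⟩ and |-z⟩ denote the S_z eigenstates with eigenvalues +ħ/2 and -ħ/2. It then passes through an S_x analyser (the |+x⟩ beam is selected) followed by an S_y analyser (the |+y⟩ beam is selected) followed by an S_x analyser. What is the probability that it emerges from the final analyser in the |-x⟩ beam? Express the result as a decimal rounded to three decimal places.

0.077

First analyser (S_x): P(|+x⟩) = |⟨+x|ψ⟩|² = 16/52.
After stage 1 the state is |+x⟩; P(|+y⟩) = |⟨+y|+x⟩|² = 1/2.
After stage 2 the state is |+y⟩; P(|-x⟩) = |⟨-x|+y⟩|² = 1/2.
Joint probability = 16/52 × 1/2 × 1/2 = 0.077.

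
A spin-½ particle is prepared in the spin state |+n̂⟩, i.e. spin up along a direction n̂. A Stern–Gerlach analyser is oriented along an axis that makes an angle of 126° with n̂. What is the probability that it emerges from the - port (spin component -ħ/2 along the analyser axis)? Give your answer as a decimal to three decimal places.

0.794

For spin-½, the probability of finding spin-up along an axis at angle θ to the initial spin direction is cos²(θ/2); spin-down is sin²(θ/2).
θ = 126°, so P = sin²(63°) ≈ 0.794.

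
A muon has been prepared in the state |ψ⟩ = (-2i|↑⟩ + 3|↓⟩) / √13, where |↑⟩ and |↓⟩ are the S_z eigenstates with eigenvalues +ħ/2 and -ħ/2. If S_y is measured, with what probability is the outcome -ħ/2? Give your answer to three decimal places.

0.038

|-y⟩ = (|↑⟩ - i|↓⟩)/√2, so ⟨-y|ψ⟩ = (i) / (√2·√13).
P = |i|² / 26 = 1/26.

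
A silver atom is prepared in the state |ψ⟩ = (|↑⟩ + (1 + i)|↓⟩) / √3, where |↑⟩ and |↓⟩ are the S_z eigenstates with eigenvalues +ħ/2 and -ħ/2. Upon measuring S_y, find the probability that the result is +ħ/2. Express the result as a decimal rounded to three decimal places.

|+y⟩ = (|↑⟩ + i|↓⟩)/√2, so ⟨+y|ψ⟩ = (2 - i) / (√2·√3).
P = |2 - i|² / 6 = 5/6.

0.833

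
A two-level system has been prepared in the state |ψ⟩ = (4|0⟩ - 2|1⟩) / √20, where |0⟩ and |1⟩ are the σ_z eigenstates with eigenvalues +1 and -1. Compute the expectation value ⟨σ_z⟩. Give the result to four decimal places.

⟨σ_z⟩ = |a|² - |b|² divided by |a|²+|b|², with a, b the |0⟩, |1⟩ amplitudes.
= (16 - 4)/20 = 12/20.

0.6000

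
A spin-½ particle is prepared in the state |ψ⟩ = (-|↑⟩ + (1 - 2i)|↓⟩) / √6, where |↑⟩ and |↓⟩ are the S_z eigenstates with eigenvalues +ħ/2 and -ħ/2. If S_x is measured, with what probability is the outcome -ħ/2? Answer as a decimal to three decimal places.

|-x⟩ = (|↑⟩ - |↓⟩)/√2, so ⟨-x|ψ⟩ = (-2 + 2i) / (√2·√6).
P = |-2 + 2i|² / 12 = 8/12.

0.667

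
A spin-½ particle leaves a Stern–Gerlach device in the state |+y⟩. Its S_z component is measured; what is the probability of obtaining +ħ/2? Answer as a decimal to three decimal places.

In the S_z basis, |+y⟩ = (|↑⟩ + i|↓⟩)/√2 and |+z⟩ = |↑⟩.
|⟨+z|+y⟩|² = 1/2.

0.500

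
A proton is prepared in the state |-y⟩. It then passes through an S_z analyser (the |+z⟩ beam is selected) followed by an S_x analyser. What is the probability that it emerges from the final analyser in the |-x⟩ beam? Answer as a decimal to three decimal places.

First analyser (S_z): from |-y⟩, P(|+z⟩) = 1/2.
After stage 1 the state is |+z⟩; P(|-x⟩) = |⟨-x|+z⟩|² = 1/2.
Joint probability = 1/2 × 1/2 = 0.250.

0.250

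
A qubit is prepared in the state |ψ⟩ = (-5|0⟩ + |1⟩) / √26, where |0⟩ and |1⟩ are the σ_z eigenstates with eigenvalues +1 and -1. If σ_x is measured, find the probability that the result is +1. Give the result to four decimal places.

|+x⟩ = (|0⟩ + |1⟩)/√2, so ⟨+x|ψ⟩ = (-4) / (√2·√26).
P = |-4|² / 52 = 16/52.

0.3077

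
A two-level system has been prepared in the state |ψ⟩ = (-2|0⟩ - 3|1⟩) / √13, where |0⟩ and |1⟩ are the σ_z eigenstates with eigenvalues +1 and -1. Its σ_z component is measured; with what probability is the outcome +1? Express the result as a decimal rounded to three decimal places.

The +1 outcome corresponds to |0⟩. Its amplitude in |ψ⟩ is -2/√13.
P = |-2|² / 13 = 4/13.

0.308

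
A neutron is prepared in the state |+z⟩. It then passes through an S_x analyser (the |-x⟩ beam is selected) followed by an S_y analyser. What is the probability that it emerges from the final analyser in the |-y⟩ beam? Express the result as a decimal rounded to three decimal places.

First analyser (S_x): from |+z⟩, P(|-x⟩) = 1/2.
After stage 1 the state is |-x⟩; P(|-y⟩) = |⟨-y|-x⟩|² = 1/2.
Joint probability = 1/2 × 1/2 = 0.250.

0.250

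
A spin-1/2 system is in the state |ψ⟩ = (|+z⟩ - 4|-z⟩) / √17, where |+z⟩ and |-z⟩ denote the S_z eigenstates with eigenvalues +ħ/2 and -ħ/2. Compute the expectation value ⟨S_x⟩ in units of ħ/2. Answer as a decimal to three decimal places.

⟨σ_x⟩ = 2 Re(a* b)/(|a|²+|b|²) with a = 1, b = -4.
a* b = -4, so ⟨σ_x⟩ = -8/17.
⟨S_x⟩ = (ħ/2)·⟨σ_x⟩.

-0.471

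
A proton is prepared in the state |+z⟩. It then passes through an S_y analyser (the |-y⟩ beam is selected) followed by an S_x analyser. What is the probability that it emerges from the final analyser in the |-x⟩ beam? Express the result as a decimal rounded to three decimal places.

0.250

First analyser (S_y): from |+z⟩, P(|-y⟩) = 1/2.
After stage 1 the state is |-y⟩; P(|-x⟩) = |⟨-x|-y⟩|² = 1/2.
Joint probability = 1/2 × 1/2 = 0.250.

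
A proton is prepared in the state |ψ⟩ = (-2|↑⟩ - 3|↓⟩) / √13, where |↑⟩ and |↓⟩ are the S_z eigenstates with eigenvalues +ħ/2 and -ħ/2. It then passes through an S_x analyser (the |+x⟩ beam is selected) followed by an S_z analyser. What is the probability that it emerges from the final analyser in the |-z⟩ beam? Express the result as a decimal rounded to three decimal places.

0.481

First analyser (S_x): P(|+x⟩) = |⟨+x|ψ⟩|² = 25/26.
After stage 1 the state is |+x⟩; P(|-z⟩) = |⟨-z|+x⟩|² = 1/2.
Joint probability = 25/26 × 1/2 = 0.481.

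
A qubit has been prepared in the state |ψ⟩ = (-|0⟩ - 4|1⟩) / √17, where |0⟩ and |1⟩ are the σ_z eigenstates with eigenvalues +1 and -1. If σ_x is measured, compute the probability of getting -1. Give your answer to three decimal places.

|-x⟩ = (|0⟩ - |1⟩)/√2, so ⟨-x|ψ⟩ = (3) / (√2·√17).
P = |3|² / 34 = 9/34.

0.265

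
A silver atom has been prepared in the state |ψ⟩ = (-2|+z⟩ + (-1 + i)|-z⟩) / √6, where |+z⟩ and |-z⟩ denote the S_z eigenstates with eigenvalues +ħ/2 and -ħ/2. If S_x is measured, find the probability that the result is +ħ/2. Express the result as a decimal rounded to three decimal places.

|+x⟩ = (|+z⟩ + |-z⟩)/√2, so ⟨+x|ψ⟩ = (-3 + i) / (√2·√6).
P = |-3 + i|² / 12 = 10/12.

0.833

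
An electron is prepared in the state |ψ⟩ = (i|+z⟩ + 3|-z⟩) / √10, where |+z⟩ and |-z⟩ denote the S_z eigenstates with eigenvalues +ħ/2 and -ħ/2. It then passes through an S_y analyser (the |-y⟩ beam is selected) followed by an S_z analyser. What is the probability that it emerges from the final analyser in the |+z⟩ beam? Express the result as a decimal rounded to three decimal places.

0.400

First analyser (S_y): P(|-y⟩) = |⟨-y|ψ⟩|² = 16/20.
After stage 1 the state is |-y⟩; P(|+z⟩) = |⟨+z|-y⟩|² = 1/2.
Joint probability = 16/20 × 1/2 = 0.400.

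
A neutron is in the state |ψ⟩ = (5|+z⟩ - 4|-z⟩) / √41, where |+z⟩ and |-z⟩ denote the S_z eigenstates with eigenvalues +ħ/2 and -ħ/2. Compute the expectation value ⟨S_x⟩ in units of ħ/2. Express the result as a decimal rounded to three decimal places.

-0.976

⟨σ_x⟩ = 2 Re(a* b)/(|a|²+|b|²) with a = 5, b = -4.
a* b = -20, so ⟨σ_x⟩ = -40/41.
⟨S_x⟩ = (ħ/2)·⟨σ_x⟩.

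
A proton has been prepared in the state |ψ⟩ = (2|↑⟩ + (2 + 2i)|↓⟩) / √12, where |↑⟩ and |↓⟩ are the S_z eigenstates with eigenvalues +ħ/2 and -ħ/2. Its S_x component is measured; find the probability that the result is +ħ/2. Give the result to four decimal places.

|+x⟩ = (|↑⟩ + |↓⟩)/√2, so ⟨+x|ψ⟩ = (4 + 2i) / (√2·√12).
P = |4 + 2i|² / 24 = 20/24.

0.8333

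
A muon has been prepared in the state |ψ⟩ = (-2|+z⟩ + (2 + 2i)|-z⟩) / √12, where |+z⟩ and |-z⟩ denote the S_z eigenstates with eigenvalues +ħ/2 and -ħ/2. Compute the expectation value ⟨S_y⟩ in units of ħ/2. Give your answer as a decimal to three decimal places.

-0.667

⟨σ_y⟩ = 2 Im(a* b)/(|a|²+|b|²) with a = -2, b = (2 + 2i).
a* b = (-4 - 4i), so ⟨σ_y⟩ = -8/12.
⟨S_y⟩ = (ħ/2)·⟨σ_y⟩.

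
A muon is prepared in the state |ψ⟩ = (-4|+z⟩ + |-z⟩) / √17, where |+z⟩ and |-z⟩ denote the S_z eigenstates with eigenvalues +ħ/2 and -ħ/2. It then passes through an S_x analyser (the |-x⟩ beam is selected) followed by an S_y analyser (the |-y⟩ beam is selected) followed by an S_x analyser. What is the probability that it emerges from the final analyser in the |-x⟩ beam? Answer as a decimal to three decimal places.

First analyser (S_x): P(|-x⟩) = |⟨-x|ψ⟩|² = 25/34.
After stage 1 the state is |-x⟩; P(|-y⟩) = |⟨-y|-x⟩|² = 1/2.
After stage 2 the state is |-y⟩; P(|-x⟩) = |⟨-x|-y⟩|² = 1/2.
Joint probability = 25/34 × 1/2 × 1/2 = 0.184.

0.184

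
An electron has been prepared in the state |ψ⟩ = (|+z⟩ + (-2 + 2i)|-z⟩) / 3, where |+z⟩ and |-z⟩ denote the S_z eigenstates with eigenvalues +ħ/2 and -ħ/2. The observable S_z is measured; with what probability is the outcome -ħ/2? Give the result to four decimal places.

0.8889

The -ħ/2 outcome corresponds to |-z⟩. Its amplitude in |ψ⟩ is (-2 + 2i)/3.
P = |-2 + 2i|² / 9 = 8/9.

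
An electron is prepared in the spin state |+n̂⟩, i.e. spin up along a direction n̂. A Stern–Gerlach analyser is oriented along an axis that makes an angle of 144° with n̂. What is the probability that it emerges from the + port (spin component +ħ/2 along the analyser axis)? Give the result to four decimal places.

0.0955

For spin-½, the probability of finding spin-up along an axis at angle θ to the initial spin direction is cos²(θ/2); spin-down is sin²(θ/2).
θ = 144°, so P = cos²(72°) ≈ 0.0955.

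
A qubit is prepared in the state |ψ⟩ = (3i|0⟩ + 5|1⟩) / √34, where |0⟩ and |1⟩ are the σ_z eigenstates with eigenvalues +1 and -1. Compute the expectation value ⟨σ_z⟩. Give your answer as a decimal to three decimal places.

-0.471

⟨σ_z⟩ = |a|² - |b|² divided by |a|²+|b|², with a, b the |0⟩, |1⟩ amplitudes.
= (9 - 25)/34 = -16/34.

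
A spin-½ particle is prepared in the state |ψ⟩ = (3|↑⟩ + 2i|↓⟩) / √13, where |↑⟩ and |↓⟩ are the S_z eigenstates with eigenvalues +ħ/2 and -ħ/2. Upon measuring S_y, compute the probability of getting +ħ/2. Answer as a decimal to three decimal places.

0.962

|+y⟩ = (|↑⟩ + i|↓⟩)/√2, so ⟨+y|ψ⟩ = (5) / (√2·√13).
P = |5|² / 26 = 25/26.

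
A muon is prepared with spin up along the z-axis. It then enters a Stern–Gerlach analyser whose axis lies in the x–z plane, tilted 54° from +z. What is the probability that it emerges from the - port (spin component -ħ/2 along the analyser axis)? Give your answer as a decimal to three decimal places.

For spin-½, the probability of finding spin-up along an axis at angle θ to the initial spin direction is cos²(θ/2); spin-down is sin²(θ/2).
θ = 54°, so P = sin²(27°) ≈ 0.206.

0.206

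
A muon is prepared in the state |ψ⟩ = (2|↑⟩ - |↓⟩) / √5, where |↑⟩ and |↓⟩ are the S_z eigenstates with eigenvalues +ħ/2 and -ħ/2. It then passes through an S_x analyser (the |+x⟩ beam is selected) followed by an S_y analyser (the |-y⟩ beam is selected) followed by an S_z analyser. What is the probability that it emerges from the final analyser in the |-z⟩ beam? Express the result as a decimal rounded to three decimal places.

First analyser (S_x): P(|+x⟩) = |⟨+x|ψ⟩|² = 1/10.
After stage 1 the state is |+x⟩; P(|-y⟩) = |⟨-y|+x⟩|² = 1/2.
After stage 2 the state is |-y⟩; P(|-z⟩) = |⟨-z|-y⟩|² = 1/2.
Joint probability = 1/10 × 1/2 × 1/2 = 0.025.

0.025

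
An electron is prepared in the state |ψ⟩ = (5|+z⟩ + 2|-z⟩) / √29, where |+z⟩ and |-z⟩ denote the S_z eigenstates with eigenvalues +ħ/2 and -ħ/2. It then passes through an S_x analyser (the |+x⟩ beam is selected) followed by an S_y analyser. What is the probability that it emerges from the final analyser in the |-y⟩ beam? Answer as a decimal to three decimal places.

First analyser (S_x): P(|+x⟩) = |⟨+x|ψ⟩|² = 49/58.
After stage 1 the state is |+x⟩; P(|-y⟩) = |⟨-y|+x⟩|² = 1/2.
Joint probability = 49/58 × 1/2 = 0.422.

0.422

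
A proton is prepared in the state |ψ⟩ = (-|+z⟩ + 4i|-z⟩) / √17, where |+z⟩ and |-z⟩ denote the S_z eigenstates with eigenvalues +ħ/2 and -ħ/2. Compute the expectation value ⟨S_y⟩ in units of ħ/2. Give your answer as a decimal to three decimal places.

-0.471

⟨σ_y⟩ = 2 Im(a* b)/(|a|²+|b|²) with a = -1, b = 4i.
a* b = -4i, so ⟨σ_y⟩ = -8/17.
⟨S_y⟩ = (ħ/2)·⟨σ_y⟩.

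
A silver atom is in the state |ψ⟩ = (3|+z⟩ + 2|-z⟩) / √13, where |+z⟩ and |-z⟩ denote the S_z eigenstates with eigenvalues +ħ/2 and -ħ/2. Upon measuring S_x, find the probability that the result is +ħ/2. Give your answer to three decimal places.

0.962

|+x⟩ = (|+z⟩ + |-z⟩)/√2, so ⟨+x|ψ⟩ = (5) / (√2·√13).
P = |5|² / 26 = 25/26.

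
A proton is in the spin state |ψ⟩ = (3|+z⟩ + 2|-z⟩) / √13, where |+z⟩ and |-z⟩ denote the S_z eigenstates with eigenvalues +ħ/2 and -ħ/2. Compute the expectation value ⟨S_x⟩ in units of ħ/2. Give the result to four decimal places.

0.9231

⟨σ_x⟩ = 2 Re(a* b)/(|a|²+|b|²) with a = 3, b = 2.
a* b = 6, so ⟨σ_x⟩ = 12/13.
⟨S_x⟩ = (ħ/2)·⟨σ_x⟩.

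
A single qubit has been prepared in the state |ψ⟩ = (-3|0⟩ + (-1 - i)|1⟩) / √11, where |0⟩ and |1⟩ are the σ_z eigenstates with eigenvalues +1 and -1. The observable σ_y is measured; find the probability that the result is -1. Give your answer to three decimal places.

|-y⟩ = (|0⟩ - i|1⟩)/√2, so ⟨-y|ψ⟩ = (-2 - i) / (√2·√11).
P = |-2 - i|² / 22 = 5/22.

0.227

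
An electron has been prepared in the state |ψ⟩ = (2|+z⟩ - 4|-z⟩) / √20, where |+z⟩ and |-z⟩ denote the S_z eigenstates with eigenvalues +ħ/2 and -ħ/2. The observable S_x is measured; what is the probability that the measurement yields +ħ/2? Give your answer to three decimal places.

|+x⟩ = (|+z⟩ + |-z⟩)/√2, so ⟨+x|ψ⟩ = (-2) / (√2·√20).
P = |-2|² / 40 = 4/40.

0.100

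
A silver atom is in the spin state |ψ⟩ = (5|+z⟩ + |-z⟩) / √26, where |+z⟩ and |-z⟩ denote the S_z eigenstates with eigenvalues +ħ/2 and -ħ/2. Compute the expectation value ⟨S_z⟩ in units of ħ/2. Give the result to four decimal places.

⟨σ_z⟩ = |a|² - |b|² divided by |a|²+|b|², with a, b the |+z⟩, |-z⟩ amplitudes.
= (25 - 1)/26 = 24/26.
⟨S_z⟩ = (ħ/2)·⟨σ_z⟩.

0.9231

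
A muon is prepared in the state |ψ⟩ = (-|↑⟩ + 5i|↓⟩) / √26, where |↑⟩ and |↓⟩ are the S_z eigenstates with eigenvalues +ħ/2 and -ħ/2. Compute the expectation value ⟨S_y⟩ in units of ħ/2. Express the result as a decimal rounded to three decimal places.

-0.385

⟨σ_y⟩ = 2 Im(a* b)/(|a|²+|b|²) with a = -1, b = 5i.
a* b = -5i, so ⟨σ_y⟩ = -10/26.
⟨S_y⟩ = (ħ/2)·⟨σ_y⟩.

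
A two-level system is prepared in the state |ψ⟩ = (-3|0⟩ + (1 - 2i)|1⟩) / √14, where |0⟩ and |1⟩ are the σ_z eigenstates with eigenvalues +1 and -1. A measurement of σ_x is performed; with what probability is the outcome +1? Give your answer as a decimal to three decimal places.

|+x⟩ = (|0⟩ + |1⟩)/√2, so ⟨+x|ψ⟩ = (-2 - 2i) / (√2·√14).
P = |-2 - 2i|² / 28 = 8/28.

0.286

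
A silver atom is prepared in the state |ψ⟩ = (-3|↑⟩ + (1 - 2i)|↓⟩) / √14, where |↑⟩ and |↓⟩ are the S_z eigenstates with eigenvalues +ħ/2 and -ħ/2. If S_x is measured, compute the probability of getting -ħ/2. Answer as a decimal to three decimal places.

0.714

|-x⟩ = (|↑⟩ - |↓⟩)/√2, so ⟨-x|ψ⟩ = (-4 + 2i) / (√2·√14).
P = |-4 + 2i|² / 28 = 20/28.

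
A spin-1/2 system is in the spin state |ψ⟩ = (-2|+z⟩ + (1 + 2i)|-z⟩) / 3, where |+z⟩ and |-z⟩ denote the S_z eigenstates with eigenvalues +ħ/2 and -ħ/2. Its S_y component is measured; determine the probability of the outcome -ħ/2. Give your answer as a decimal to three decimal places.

0.944

|-y⟩ = (|+z⟩ - i|-z⟩)/√2, so ⟨-y|ψ⟩ = (-4 + i) / (√2·3).
P = |-4 + i|² / 18 = 17/18.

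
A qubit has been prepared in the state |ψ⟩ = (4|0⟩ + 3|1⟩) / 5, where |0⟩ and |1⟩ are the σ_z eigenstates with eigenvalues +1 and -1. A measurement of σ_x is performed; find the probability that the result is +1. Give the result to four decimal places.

0.9800

|+x⟩ = (|0⟩ + |1⟩)/√2, so ⟨+x|ψ⟩ = (7) / (√2·5).
P = |7|² / 50 = 49/50.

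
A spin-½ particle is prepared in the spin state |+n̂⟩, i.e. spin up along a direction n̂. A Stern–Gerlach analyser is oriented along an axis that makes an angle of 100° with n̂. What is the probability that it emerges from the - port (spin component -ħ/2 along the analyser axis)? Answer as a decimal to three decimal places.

For spin-½, the probability of finding spin-up along an axis at angle θ to the initial spin direction is cos²(θ/2); spin-down is sin²(θ/2).
θ = 100°, so P = sin²(50°) ≈ 0.587.

0.587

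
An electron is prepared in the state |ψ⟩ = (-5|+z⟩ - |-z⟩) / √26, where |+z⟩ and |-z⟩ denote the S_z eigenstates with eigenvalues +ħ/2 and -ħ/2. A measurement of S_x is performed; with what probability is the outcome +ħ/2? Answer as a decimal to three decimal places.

|+x⟩ = (|+z⟩ + |-z⟩)/√2, so ⟨+x|ψ⟩ = (-6) / (√2·√26).
P = |-6|² / 52 = 36/52.

0.692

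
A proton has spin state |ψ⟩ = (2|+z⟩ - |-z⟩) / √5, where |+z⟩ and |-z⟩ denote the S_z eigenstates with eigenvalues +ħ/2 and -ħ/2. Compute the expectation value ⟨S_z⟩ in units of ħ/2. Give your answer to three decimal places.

⟨σ_z⟩ = |a|² - |b|² divided by |a|²+|b|², with a, b the |+z⟩, |-z⟩ amplitudes.
= (4 - 1)/5 = 3/5.
⟨S_z⟩ = (ħ/2)·⟨σ_z⟩.

0.600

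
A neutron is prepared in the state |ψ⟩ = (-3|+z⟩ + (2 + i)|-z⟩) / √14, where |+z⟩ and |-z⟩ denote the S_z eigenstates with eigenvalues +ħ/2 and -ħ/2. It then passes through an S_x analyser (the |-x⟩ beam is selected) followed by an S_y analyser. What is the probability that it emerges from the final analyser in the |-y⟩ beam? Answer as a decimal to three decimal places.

First analyser (S_x): P(|-x⟩) = |⟨-x|ψ⟩|² = 26/28.
After stage 1 the state is |-x⟩; P(|-y⟩) = |⟨-y|-x⟩|² = 1/2.
Joint probability = 26/28 × 1/2 = 0.464.

0.464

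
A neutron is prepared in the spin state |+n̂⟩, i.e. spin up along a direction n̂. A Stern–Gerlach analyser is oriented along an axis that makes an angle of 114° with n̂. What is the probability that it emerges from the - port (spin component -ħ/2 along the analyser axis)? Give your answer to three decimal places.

For spin-½, the probability of finding spin-up along an axis at angle θ to the initial spin direction is cos²(θ/2); spin-down is sin²(θ/2).
θ = 114°, so P = sin²(57°) ≈ 0.703.

0.703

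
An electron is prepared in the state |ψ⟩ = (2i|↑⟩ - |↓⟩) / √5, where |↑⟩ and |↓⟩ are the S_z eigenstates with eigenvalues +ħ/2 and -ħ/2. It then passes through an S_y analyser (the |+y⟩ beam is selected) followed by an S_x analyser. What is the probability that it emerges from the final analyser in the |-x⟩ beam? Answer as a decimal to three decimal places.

First analyser (S_y): P(|+y⟩) = |⟨+y|ψ⟩|² = 9/10.
After stage 1 the state is |+y⟩; P(|-x⟩) = |⟨-x|+y⟩|² = 1/2.
Joint probability = 9/10 × 1/2 = 0.450.

0.450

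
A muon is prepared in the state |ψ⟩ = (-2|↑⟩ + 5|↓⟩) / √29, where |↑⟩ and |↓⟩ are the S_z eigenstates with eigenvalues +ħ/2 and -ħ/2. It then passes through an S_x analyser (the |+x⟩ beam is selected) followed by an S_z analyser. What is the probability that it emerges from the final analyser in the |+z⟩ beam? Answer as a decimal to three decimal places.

0.078

First analyser (S_x): P(|+x⟩) = |⟨+x|ψ⟩|² = 9/58.
After stage 1 the state is |+x⟩; P(|+z⟩) = |⟨+z|+x⟩|² = 1/2.
Joint probability = 9/58 × 1/2 = 0.078.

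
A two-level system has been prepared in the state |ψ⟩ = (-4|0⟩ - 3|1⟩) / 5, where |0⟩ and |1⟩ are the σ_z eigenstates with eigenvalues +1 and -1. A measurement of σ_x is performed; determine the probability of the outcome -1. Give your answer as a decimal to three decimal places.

0.020

|-x⟩ = (|0⟩ - |1⟩)/√2, so ⟨-x|ψ⟩ = (-1) / (√2·5).
P = |-1|² / 50 = 1/50.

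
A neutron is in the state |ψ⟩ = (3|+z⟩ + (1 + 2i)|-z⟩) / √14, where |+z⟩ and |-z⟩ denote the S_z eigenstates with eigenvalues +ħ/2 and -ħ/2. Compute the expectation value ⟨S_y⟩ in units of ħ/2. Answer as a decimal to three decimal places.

⟨σ_y⟩ = 2 Im(a* b)/(|a|²+|b|²) with a = 3, b = (1 + 2i).
a* b = (3 + 6i), so ⟨σ_y⟩ = 12/14.
⟨S_y⟩ = (ħ/2)·⟨σ_y⟩.

0.857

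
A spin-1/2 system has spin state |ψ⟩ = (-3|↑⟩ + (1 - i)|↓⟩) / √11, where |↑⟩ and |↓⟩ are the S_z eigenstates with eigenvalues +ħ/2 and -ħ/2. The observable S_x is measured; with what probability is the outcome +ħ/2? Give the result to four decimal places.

0.2273

|+x⟩ = (|↑⟩ + |↓⟩)/√2, so ⟨+x|ψ⟩ = (-2 - i) / (√2·√11).
P = |-2 - i|² / 22 = 5/22.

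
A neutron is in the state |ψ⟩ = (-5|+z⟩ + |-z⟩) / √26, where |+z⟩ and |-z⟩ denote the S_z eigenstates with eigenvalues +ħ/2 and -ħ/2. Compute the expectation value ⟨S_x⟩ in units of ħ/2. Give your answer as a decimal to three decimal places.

-0.385

⟨σ_x⟩ = 2 Re(a* b)/(|a|²+|b|²) with a = -5, b = 1.
a* b = -5, so ⟨σ_x⟩ = -10/26.
⟨S_x⟩ = (ħ/2)·⟨σ_x⟩.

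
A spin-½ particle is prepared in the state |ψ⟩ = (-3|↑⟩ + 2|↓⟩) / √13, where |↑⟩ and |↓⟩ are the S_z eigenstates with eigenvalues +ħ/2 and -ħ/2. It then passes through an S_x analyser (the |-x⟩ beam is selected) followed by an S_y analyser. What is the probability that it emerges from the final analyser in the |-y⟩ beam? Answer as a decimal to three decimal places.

First analyser (S_x): P(|-x⟩) = |⟨-x|ψ⟩|² = 25/26.
After stage 1 the state is |-x⟩; P(|-y⟩) = |⟨-y|-x⟩|² = 1/2.
Joint probability = 25/26 × 1/2 = 0.481.

0.481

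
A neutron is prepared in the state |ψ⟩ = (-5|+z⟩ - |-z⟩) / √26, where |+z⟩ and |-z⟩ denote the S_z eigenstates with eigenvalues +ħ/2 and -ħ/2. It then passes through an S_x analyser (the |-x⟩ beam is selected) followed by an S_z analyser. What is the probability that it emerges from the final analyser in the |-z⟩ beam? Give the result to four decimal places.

First analyser (S_x): P(|-x⟩) = |⟨-x|ψ⟩|² = 16/52.
After stage 1 the state is |-x⟩; P(|-z⟩) = |⟨-z|-x⟩|² = 1/2.
Joint probability = 16/52 × 1/2 = 0.1538.

0.1538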